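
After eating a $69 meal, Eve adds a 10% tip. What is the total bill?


Calculate the tip:
10% of $69 = $6.90
Add tip to meal cost:
$69 + $6.90 = $75.90

$75.90


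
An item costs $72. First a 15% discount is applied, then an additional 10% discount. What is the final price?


First discount:
15% of $72 = $10.80
Price after first discount:
$72 - $10.80 = $61.20
Second discount:
10% of $61.20 = $6.12
Final price:
$61.20 - $6.12 = $55.08

$55.08


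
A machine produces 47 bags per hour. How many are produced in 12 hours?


Production rate: 47 bags per hour
Time: 12 hours
Total: 47 x 12 = 564 bags

564 bags


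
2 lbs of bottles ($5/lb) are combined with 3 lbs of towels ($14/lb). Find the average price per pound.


Cost of bottles:
2 x $5 = $10
Cost of towels:
3 x $14 = $42
Total cost: $10 + $42 = $52
Total weight: 5 lbs
Average: $52 / 5 = $10.40/lb

$10.40/lb


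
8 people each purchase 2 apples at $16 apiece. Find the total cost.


Cost per person:
2 x $16 = $32
Group total:
8 x $32 = $256

$256


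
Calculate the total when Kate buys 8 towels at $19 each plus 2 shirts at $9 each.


Cost of towels:
8 x $19 = $152
Cost of shirts:
2 x $9 = $18
Add both:
$152 + $18 = $170

$170


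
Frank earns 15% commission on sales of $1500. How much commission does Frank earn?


Convert rate to decimal:
15% = 0.15
Multiply by sales:
$1500 x 0.15 = $225

$225


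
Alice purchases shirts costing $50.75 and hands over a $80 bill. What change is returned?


Start with the amount paid:
$80
Subtract the price:
$80 - $50.75 = $29.25

$29.25


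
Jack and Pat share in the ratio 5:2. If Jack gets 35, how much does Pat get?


Find the multiplier:
35 / 5 = 7
Apply to Pat's share:
2 x 7 = 14

14


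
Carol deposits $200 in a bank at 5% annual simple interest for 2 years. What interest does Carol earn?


Use the formula I = P x R x T / 100
P x R x T = 200 x 5 x 2 = 2000
I = 2000 / 100 = $20

$20


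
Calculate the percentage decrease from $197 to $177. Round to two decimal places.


Find the absolute change:
|177 - 197| = 20
Divide by original and multiply by 100:
20 / 197 x 100 = 10.1522...% ≈ 10.15%

10.15%


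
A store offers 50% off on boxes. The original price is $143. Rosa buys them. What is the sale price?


Calculate the discount amount:
50% of $143 = $71.50
Subtract from original:
$143 - $71.50 = $71.50

$71.50


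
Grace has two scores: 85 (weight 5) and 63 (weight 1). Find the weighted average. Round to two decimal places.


Weighted sum:
5 x 85 + 1 x 63 = 488
Total weight:
5 + 1 = 6
Weighted average:
488 / 6 = 81.3333... ≈ 81.33

81.33


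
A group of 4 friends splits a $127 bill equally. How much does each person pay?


Total bill: $127
Number of people: 4
Each pays: $127 / 4 = $31.75

$31.75


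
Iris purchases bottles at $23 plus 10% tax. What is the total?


Calculate the tax:
10% of $23 = $2.30
Add tax to price:
$23 + $2.30 = $25.30

$25.30


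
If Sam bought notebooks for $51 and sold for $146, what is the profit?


Selling price = $146
Cost price = $51
Profit = selling price - cost price:
Profit = $146 - $51 = $95

$95


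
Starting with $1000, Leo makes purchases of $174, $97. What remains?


Add up expenses:
$174 + $97 = $271
Subtract from budget:
$1000 - $271 = $729

$729


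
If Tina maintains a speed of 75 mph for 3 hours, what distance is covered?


Use the formula: distance = speed x time
Speed = 75 mph, Time = 3 hours
75 x 3 = 225 miles

225 miles


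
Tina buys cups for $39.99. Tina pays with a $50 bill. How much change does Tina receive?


Start with the amount paid:
$50
Subtract the price:
$50 - $39.99 = $10.01

$10.01


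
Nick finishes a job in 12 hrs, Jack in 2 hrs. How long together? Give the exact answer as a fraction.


Nick's rate: 1/12 of the job per hour
Jack's rate: 1/2 of the job per hour
Combined rate: 1/12 + 1/2 = 7/12 per hour
Time = 1 / (7/12) = 12/7 hours (≈ 1.71 hours)

12/7 hours


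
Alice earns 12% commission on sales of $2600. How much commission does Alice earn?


Convert rate to decimal:
12% = 0.12
Multiply by sales:
$2600 x 0.12 = $312

$312


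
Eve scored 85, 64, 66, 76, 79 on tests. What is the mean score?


Add the scores:
85 + 64 + 66 + 76 + 79 = 370
Divide by the number of tests:
370 / 5 = 74

74


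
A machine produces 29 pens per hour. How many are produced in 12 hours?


Production rate: 29 pens per hour
Time: 12 hours
Total: 29 x 12 = 348 pens

348 pens


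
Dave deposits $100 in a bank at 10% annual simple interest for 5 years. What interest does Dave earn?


Use the formula I = P x R x T / 100
P x R x T = 100 x 10 x 5 = 5000
I = 5000 / 100 = $50

$50


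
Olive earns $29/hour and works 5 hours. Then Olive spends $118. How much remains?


Calculate earnings:
5 x $29 = $145
Subtract spending:
$145 - $118 = $27

$27


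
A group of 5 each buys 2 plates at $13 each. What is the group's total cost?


Cost per person:
2 x $13 = $26
Group total:
5 x $26 = $130

$130


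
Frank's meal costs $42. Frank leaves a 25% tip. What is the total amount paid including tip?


Calculate the tip:
25% of $42 = $10.50
Add tip to meal cost:
$42 + $10.50 = $52.50

$52.50


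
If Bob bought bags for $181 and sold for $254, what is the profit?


Selling price = $254
Cost price = $181
Profit = selling price - cost price:
Profit = $254 - $181 = $73

$73


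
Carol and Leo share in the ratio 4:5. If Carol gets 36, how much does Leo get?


Find the multiplier:
36 / 4 = 9
Apply to Leo's share:
5 x 9 = 45

45


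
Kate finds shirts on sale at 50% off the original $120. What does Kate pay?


Calculate the discount amount:
50% of $120 = $60
Subtract from original:
$120 - $60 = $60

$60


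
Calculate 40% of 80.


Convert percentage to decimal:
40% = 0.4
Multiply:
80 x 0.4 = 32

32


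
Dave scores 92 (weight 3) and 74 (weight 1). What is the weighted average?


Weighted sum:
3 x 92 + 1 x 74 = 350
Total weight:
3 + 1 = 4
Weighted average:
350 / 4 = 87.5

87.5


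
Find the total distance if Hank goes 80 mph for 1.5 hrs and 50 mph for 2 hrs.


Leg 1 distance:
80 x 1.5 = 120 miles
Leg 2 distance:
50 x 2 = 100 miles
Total distance:
120 + 100 = 220 miles

220 miles


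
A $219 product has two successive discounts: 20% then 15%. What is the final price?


First discount:
20% of $219 = $43.80
Price after first discount:
$219 - $43.80 = $175.20
Second discount:
15% of $175.20 = $26.28
Final price:
$175.20 - $26.28 = $148.92

$148.92


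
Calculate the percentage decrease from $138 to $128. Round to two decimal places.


Find the absolute change:
|128 - 138| = 10
Divide by original and multiply by 100:
10 / 138 x 100 = 7.2463...% ≈ 7.25%

7.25%


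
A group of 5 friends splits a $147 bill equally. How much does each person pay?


Total bill: $147
Number of people: 5
Each pays: $147 / 5 = $29.40

$29.40


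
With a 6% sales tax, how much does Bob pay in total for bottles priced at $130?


Calculate the tax:
6% of $130 = $7.80
Add tax to price:
$130 + $7.80 = $137.80

$137.80


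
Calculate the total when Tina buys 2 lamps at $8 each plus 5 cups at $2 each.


Cost of lamps:
2 x $8 = $16
Cost of cups:
5 x $2 = $10
Add both:
$16 + $10 = $26

$26


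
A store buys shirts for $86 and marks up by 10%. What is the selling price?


Calculate the markup amount:
10% of $86 = $8.60
Add to cost:
$86 + $8.60 = $94.60

$94.60


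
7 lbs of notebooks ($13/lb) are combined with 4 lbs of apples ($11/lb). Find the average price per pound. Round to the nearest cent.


Cost of notebooks:
7 x $13 = $91
Cost of apples:
4 x $11 = $44
Total cost: $91 + $44 = $135
Total weight: 11 lbs
Average: $135 / 11 = $12.2727... ≈ $12.27/lb

$12.27/lb


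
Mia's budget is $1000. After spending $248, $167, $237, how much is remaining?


Add up expenses:
$248 + $167 + $237 = $652
Subtract from budget:
$1000 - $652 = $348

$348


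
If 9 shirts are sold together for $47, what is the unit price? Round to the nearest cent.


Total cost: $47
Number of items: 9
Unit price: $47 / 9 = $5.2222... ≈ $5.22

$5.22


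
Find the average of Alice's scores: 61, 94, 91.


Add the scores:
61 + 94 + 91 = 246
Divide by the number of tests:
246 / 3 = 82

82


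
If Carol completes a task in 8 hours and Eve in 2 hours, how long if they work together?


Carol's rate: 1/8 of the job per hour
Eve's rate: 1/2 of the job per hour
Combined rate: 1/8 + 1/2 = 5/8 per hour
Time = 1 / (5/8) = 8/5 = 1.6 hours

1.6 hours


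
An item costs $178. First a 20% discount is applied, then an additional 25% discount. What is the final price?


First discount:
20% of $178 = $35.60
Price after first discount:
$178 - $35.60 = $142.40
Second discount:
25% of $142.40 = $35.60
Final price:
$142.40 - $35.60 = $106.80

$106.80


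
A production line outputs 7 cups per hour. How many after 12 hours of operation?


Production rate: 7 cups per hour
Time: 12 hours
Total: 7 x 12 = 84 cups

84 cups


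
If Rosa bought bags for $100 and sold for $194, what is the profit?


Selling price = $194
Cost price = $100
Profit = selling price - cost price:
Profit = $194 - $100 = $94

$94


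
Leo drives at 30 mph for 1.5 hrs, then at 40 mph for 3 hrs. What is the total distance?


Leg 1 distance:
30 x 1.5 = 45 miles
Leg 2 distance:
40 x 3 = 120 miles
Total distance:
45 + 120 = 165 miles

165 miles


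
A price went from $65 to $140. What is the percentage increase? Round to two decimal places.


Find the absolute change:
|140 - 65| = 75
Divide by original and multiply by 100:
75 / 65 x 100 = 115.3846...% ≈ 115.38%

115.38%


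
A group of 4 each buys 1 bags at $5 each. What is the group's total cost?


Cost per person:
1 x $5 = $5
Group total:
4 x $5 = $20

$20


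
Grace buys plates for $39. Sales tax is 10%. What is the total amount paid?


Calculate the tax:
10% of $39 = $3.90
Add tax to price:
$39 + $3.90 = $42.90

$42.90


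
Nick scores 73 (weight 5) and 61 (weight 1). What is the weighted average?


Weighted sum:
5 x 73 + 1 x 61 = 426
Total weight:
5 + 1 = 6
Weighted average:
426 / 6 = 71

71


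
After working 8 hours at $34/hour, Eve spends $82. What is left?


Calculate earnings:
8 x $34 = $272
Subtract spending:
$272 - $82 = $190

$190


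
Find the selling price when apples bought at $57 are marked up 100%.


Calculate the markup amount:
100% of $57 = $57
Add to cost:
$57 + $57 = $114

$114


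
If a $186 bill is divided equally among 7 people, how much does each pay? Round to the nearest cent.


Total bill: $186
Number of people: 7
Each pays: $186 / 7 = $26.5714... ≈ $26.57

$26.57


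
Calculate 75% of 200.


Convert percentage to decimal:
75% = 0.75
Multiply:
200 x 0.75 = 150

150


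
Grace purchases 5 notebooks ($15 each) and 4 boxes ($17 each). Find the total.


Cost of notebooks:
5 x $15 = $75
Cost of boxes:
4 x $17 = $68
Add both:
$75 + $68 = $143

$143


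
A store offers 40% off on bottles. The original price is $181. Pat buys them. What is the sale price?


Calculate the discount amount:
40% of $181 = $72.40
Subtract from original:
$181 - $72.40 = $108.60

$108.60


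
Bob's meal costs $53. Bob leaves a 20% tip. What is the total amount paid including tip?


Calculate the tip:
20% of $53 = $10.60
Add tip to meal cost:
$53 + $10.60 = $63.60

$63.60


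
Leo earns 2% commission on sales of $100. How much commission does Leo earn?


Convert rate to decimal:
2% = 0.02
Multiply by sales:
$100 x 0.02 = $2

$2


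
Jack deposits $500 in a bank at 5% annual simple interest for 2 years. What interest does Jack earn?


Use the formula I = P x R x T / 100
P x R x T = 500 x 5 x 2 = 5000
I = 5000 / 100 = $50

$50


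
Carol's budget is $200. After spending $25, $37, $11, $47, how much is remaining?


Add up expenses:
$25 + $37 + $11 + $47 = $120
Subtract from budget:
$200 - $120 = $80

$80


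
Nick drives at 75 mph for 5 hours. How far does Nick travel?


Use the formula: distance = speed x time
Speed = 75 mph, Time = 5 hours
75 x 5 = 375 miles

375 miles


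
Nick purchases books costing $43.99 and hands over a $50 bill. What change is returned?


Start with the amount paid:
$50
Subtract the price:
$50 - $43.99 = $6.01

$6.01


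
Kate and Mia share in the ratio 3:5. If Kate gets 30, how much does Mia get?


Find the multiplier:
30 / 3 = 10
Apply to Mia's share:
5 x 10 = 50

50


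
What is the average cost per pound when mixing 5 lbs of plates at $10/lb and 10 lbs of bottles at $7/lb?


Cost of plates:
5 x $10 = $50
Cost of bottles:
10 x $7 = $70
Total cost: $50 + $70 = $120
Total weight: 15 lbs
Average: $120 / 15 = $8/lb

$8/lb


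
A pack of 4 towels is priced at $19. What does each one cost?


Total cost: $19
Number of items: 4
Unit price: $19 / 4 = $4.75

$4.75


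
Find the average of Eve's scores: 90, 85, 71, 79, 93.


Add the scores:
90 + 85 + 71 + 79 + 93 = 418
Divide by the number of tests:
418 / 5 = 83.6

83.6


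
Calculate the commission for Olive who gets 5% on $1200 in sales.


Convert rate to decimal:
5% = 0.05
Multiply by sales:
$1200 x 0.05 = $60

$60


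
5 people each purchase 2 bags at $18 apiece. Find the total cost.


Cost per person:
2 x $18 = $36
Group total:
5 x $36 = $180

$180


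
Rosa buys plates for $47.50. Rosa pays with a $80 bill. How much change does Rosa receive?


Start with the amount paid:
$80
Subtract the price:
$80 - $47.50 = $32.50

$32.50


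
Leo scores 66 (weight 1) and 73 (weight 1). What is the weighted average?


Weighted sum:
1 x 66 + 1 x 73 = 139
Total weight:
1 + 1 = 2
Weighted average:
139 / 2 = 69.5

69.5


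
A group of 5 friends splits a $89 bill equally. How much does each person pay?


Total bill: $89
Number of people: 5
Each pays: $89 / 5 = $17.80

$17.80


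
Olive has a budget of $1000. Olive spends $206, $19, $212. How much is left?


Add up expenses:
$206 + $19 + $212 = $437
Subtract from budget:
$1000 - $437 = $563

$563


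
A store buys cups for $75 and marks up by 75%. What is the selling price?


Calculate the markup amount:
75% of $75 = $56.25
Add to cost:
$75 + $56.25 = $131.25

$131.25


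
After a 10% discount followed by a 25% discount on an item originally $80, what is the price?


First discount:
10% of $80 = $8
Price after first discount:
$80 - $8 = $72
Second discount:
25% of $72 = $18
Final price:
$72 - $18 = $54

$54


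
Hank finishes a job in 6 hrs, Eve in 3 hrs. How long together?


Hank's rate: 1/6 of the job per hour
Eve's rate: 1/3 of the job per hour
Combined rate: 1/6 + 1/3 = 1/2 per hour
Time = 1 / (1/2) = 2 hours

2 hours


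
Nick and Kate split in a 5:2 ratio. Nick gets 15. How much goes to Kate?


Find the multiplier:
15 / 5 = 3
Apply to Kate's share:
2 x 3 = 6

6


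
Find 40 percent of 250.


Convert percentage to decimal:
40% = 0.4
Multiply:
250 x 0.4 = 100

100


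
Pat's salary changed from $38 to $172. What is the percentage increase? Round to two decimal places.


Find the absolute change:
|172 - 38| = 134
Divide by original and multiply by 100:
134 / 38 x 100 = 352.6315...% ≈ 352.63%

352.63%


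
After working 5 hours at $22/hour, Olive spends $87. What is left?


Calculate earnings:
5 x $22 = $110
Subtract spending:
$110 - $87 = $23

$23


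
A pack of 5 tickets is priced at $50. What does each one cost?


Total cost: $50
Number of items: 5
Unit price: $50 / 5 = $10

$10


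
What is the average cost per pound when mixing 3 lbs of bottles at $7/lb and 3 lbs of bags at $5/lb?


Cost of bottles:
3 x $7 = $21
Cost of bags:
3 x $5 = $15
Total cost: $21 + $15 = $36
Total weight: 6 lbs
Average: $36 / 6 = $6/lb

$6/lb


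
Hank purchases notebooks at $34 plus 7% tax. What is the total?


Calculate the tax:
7% of $34 = $2.38
Add tax to price:
$34 + $2.38 = $36.38

$36.38


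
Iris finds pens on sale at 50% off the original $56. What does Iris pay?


Calculate the discount amount:
50% of $56 = $28
Subtract from original:
$56 - $28 = $28

$28


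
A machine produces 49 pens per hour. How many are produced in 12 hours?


Production rate: 49 pens per hour
Time: 12 hours
Total: 49 x 12 = 588 pens

588 pens


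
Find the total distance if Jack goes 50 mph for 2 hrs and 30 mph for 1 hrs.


Leg 1 distance:
50 x 2 = 100 miles
Leg 2 distance:
30 x 1 = 30 miles
Total distance:
100 + 30 = 130 miles

130 miles


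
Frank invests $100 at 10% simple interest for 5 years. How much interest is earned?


Use the formula I = P x R x T / 100
P x R x T = 100 x 10 x 5 = 5000
I = 5000 / 100 = $50

$50


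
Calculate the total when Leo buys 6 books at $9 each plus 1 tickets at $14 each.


Cost of books:
6 x $9 = $54
Cost of tickets:
1 x $14 = $14
Add both:
$54 + $14 = $68

$68


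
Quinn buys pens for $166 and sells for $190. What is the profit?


Selling price = $190
Cost price = $166
Profit = selling price - cost price:
Profit = $190 - $166 = $24

$24


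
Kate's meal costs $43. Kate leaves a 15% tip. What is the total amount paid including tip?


Calculate the tip:
15% of $43 = $6.45
Add tip to meal cost:
$43 + $6.45 = $49.45

$49.45


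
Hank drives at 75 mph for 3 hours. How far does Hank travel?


Use the formula: distance = speed x time
Speed = 75 mph, Time = 3 hours
75 x 3 = 225 miles

225 miles


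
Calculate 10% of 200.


Convert percentage to decimal:
10% = 0.1
Multiply:
200 x 0.1 = 20

20


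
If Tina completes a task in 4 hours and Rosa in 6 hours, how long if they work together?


Tina's rate: 1/4 of the job per hour
Rosa's rate: 1/6 of the job per hour
Combined rate: 1/4 + 1/6 = 5/12 per hour
Time = 1 / (5/12) = 12/5 = 2.4 hours

2.4 hours


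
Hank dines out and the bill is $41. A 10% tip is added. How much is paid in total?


Calculate the tip:
10% of $41 = $4.10
Add tip to meal cost:
$41 + $4.10 = $45.10

$45.10


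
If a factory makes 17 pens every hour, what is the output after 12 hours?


Production rate: 17 pens per hour
Time: 12 hours
Total: 17 x 12 = 204 pens

204 pens


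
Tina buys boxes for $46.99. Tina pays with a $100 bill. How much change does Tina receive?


Start with the amount paid:
$100
Subtract the price:
$100 - $46.99 = $53.01

$53.01


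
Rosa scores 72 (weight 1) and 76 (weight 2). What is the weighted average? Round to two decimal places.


Weighted sum:
1 x 72 + 2 x 76 = 224
Total weight:
1 + 2 = 3
Weighted average:
224 / 3 = 74.6666... ≈ 74.67

74.67


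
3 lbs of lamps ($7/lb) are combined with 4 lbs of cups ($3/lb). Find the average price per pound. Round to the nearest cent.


Cost of lamps:
3 x $7 = $21
Cost of cups:
4 x $3 = $12
Total cost: $21 + $12 = $33
Total weight: 7 lbs
Average: $33 / 7 = $4.7142... ≈ $4.71/lb

$4.71/lb


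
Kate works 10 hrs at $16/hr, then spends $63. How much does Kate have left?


Calculate earnings:
10 x $16 = $160
Subtract spending:
$160 - $63 = $97

$97


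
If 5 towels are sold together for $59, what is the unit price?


Total cost: $59
Number of items: 5
Unit price: $59 / 5 = $11.80

$11.80


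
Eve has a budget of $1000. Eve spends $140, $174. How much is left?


Add up expenses:
$140 + $174 = $314
Subtract from budget:
$1000 - $314 = $686

$686


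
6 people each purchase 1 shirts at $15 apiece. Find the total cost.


Cost per person:
1 x $15 = $15
Group total:
6 x $15 = $90

$90


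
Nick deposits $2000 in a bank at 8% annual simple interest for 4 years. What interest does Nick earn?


Use the formula I = P x R x T / 100
P x R x T = 2000 x 8 x 4 = 64000
I = 64000 / 100 = $640

$640


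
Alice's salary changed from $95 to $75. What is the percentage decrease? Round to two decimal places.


Find the absolute change:
|75 - 95| = 20
Divide by original and multiply by 100:
20 / 95 x 100 = 21.0526...% ≈ 21.05%

21.05%


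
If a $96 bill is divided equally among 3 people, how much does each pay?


Total bill: $96
Number of people: 3
Each pays: $96 / 3 = $32

$32


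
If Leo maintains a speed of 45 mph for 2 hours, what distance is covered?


Use the formula: distance = speed x time
Speed = 45 mph, Time = 2 hours
45 x 2 = 90 miles

90 miles


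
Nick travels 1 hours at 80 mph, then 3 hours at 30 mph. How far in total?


Leg 1 distance:
80 x 1 = 80 miles
Leg 2 distance:
30 x 3 = 90 miles
Total distance:
80 + 90 = 170 miles

170 miles


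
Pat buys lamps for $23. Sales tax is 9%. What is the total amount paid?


Calculate the tax:
9% of $23 = $2.07
Add tax to price:
$23 + $2.07 = $25.07

$25.07


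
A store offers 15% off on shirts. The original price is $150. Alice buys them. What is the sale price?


Calculate the discount amount:
15% of $150 = $22.50
Subtract from original:
$150 - $22.50 = $127.50

$127.50


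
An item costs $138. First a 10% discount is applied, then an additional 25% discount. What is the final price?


First discount:
10% of $138 = $13.80
Price after first discount:
$138 - $13.80 = $124.20
Second discount:
25% of $124.20 = $31.05
Final price:
$124.20 - $31.05 = $93.15

$93.15


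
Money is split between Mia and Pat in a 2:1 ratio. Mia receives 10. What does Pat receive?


Find the multiplier:
10 / 2 = 5
Apply to Pat's share:
1 x 5 = 5

5


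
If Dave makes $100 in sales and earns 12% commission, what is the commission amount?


Convert rate to decimal:
12% = 0.12
Multiply by sales:
$100 x 0.12 = $12

$12


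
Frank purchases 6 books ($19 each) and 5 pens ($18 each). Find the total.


Cost of books:
6 x $19 = $114
Cost of pens:
5 x $18 = $90
Add both:
$114 + $90 = $204

$204


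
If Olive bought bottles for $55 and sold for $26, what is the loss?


Selling price = $26
Cost price = $55
Loss = cost price - selling price:
Loss = $55 - $26 = $29

$29


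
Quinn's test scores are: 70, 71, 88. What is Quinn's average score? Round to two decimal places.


Add the scores:
70 + 71 + 88 = 229
Divide by the number of tests:
229 / 3 = 76.3333... ≈ 76.33

76.33


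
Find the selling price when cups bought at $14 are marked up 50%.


Calculate the markup amount:
50% of $14 = $7
Add to cost:
$14 + $7 = $21

$21


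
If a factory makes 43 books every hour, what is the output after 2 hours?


Production rate: 43 books per hour
Time: 2 hours
Total: 43 x 2 = 86 books

86 books


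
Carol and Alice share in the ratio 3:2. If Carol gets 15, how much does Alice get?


Find the multiplier:
15 / 3 = 5
Apply to Alice's share:
2 x 5 = 10

10


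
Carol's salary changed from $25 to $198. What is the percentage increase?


Find the absolute change:
|198 - 25| = 173
Divide by original and multiply by 100:
173 / 25 x 100 = 692%

692%


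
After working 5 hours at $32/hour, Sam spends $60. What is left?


Calculate earnings:
5 x $32 = $160
Subtract spending:
$160 - $60 = $100

$100


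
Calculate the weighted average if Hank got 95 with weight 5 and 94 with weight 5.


Weighted sum:
5 x 95 + 5 x 94 = 945
Total weight:
5 + 5 = 10
Weighted average:
945 / 10 = 94.5

94.5


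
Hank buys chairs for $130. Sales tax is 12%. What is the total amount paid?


Calculate the tax:
12% of $130 = $15.60
Add tax to price:
$130 + $15.60 = $145.60

$145.60


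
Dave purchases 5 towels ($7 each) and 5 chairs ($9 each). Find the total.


Cost of towels:
5 x $7 = $35
Cost of chairs:
5 x $9 = $45
Add both:
$35 + $45 = $80

$80


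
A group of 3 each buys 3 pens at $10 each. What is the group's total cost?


Cost per person:
3 x $10 = $30
Group total:
3 x $30 = $90

$90


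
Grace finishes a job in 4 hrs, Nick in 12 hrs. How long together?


Grace's rate: 1/4 of the job per hour
Nick's rate: 1/12 of the job per hour
Combined rate: 1/4 + 1/12 = 1/3 per hour
Time = 1 / (1/3) = 3 hours

3 hours


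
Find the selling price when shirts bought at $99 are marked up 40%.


Calculate the markup amount:
40% of $99 = $39.60
Add to cost:
$99 + $39.60 = $138.60

$138.60


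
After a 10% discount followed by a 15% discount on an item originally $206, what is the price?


First discount:
10% of $206 = $20.60
Price after first discount:
$206 - $20.60 = $185.40
Second discount:
15% of $185.40 = $27.81
Final price:
$185.40 - $27.81 = $157.59

$157.59


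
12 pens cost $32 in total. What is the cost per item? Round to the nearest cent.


Total cost: $32
Number of items: 12
Unit price: $32 / 12 = $2.6666... ≈ $2.67

$2.67


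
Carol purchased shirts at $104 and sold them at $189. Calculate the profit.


Selling price = $189
Cost price = $104
Profit = selling price - cost price:
Profit = $189 - $104 = $85

$85


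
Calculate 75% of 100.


Convert percentage to decimal:
75% = 0.75
Multiply:
100 x 0.75 = 75

75


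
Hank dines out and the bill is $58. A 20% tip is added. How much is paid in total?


Calculate the tip:
20% of $58 = $11.60
Add tip to meal cost:
$58 + $11.60 = $69.60

$69.60


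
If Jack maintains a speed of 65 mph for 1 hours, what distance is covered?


Use the formula: distance = speed x time
Speed = 65 mph, Time = 1 hours
65 x 1 = 65 miles

65 miles


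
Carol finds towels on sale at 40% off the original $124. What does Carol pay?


Calculate the discount amount:
40% of $124 = $49.60
Subtract from original:
$124 - $49.60 = $74.40

$74.40


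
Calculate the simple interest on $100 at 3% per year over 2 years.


Use the formula I = P x R x T / 100
P x R x T = 100 x 3 x 2 = 600
I = 600 / 100 = $6

$6


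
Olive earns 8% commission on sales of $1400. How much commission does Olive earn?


Convert rate to decimal:
8% = 0.08
Multiply by sales:
$1400 x 0.08 = $112

$112


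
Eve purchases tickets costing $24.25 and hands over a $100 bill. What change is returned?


Start with the amount paid:
$100
Subtract the price:
$100 - $24.25 = $75.75

$75.75


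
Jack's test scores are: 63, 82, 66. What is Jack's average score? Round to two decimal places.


Add the scores:
63 + 82 + 66 = 211
Divide by the number of tests:
211 / 3 = 70.3333... ≈ 70.33

70.33


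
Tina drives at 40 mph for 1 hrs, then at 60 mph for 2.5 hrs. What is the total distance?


Leg 1 distance:
40 x 1 = 40 miles
Leg 2 distance:
60 x 2.5 = 150 miles
Total distance:
40 + 150 = 190 miles

190 miles


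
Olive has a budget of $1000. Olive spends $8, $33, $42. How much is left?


Add up expenses:
$8 + $33 + $42 = $83
Subtract from budget:
$1000 - $83 = $917

$917


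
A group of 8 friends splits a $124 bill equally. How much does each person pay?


Total bill: $124
Number of people: 8
Each pays: $124 / 8 = $15.50

$15.50


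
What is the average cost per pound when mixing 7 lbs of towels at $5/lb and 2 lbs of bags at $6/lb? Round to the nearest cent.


Cost of towels:
7 x $5 = $35
Cost of bags:
2 x $6 = $12
Total cost: $35 + $12 = $47
Total weight: 9 lbs
Average: $47 / 9 = $5.2222... ≈ $5.22/lb

$5.22/lb


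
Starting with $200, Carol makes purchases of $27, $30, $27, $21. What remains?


Add up expenses:
$27 + $30 + $27 + $21 = $105
Subtract from budget:
$200 - $105 = $95

$95


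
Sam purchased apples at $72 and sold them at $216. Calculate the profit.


Selling price = $216
Cost price = $72
Profit = selling price - cost price:
Profit = $216 - $72 = $144

$144


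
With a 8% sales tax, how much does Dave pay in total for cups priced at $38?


Calculate the tax:
8% of $38 = $3.04
Add tax to price:
$38 + $3.04 = $41.04

$41.04


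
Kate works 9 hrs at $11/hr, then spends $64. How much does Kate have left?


Calculate earnings:
9 x $11 = $99
Subtract spending:
$99 - $64 = $35

$35


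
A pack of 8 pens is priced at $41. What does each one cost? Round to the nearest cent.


Total cost: $41
Number of items: 8
Unit price: $41 / 8 = $5.125 ≈ $5.13

$5.13


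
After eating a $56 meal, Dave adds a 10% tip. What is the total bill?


Calculate the tip:
10% of $56 = $5.60
Add tip to meal cost:
$56 + $5.60 = $61.60

$61.60


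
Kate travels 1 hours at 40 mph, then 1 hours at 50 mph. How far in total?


Leg 1 distance:
40 x 1 = 40 miles
Leg 2 distance:
50 x 1 = 50 miles
Total distance:
40 + 50 = 90 miles

90 miles


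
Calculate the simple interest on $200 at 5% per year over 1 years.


Use the formula I = P x R x T / 100
P x R x T = 200 x 5 x 1 = 1000
I = 1000 / 100 = $10

$10


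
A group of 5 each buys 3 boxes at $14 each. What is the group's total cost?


Cost per person:
3 x $14 = $42
Group total:
5 x $42 = $210

$210


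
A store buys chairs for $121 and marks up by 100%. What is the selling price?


Calculate the markup amount:
100% of $121 = $121
Add to cost:
$121 + $121 = $242

$242


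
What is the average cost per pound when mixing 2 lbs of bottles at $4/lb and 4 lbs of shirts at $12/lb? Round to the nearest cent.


Cost of bottles:
2 x $4 = $8
Cost of shirts:
4 x $12 = $48
Total cost: $8 + $48 = $56
Total weight: 6 lbs
Average: $56 / 6 = $9.3333... ≈ $9.33/lb

$9.33/lb


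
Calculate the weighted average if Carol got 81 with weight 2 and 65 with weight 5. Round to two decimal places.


Weighted sum:
2 x 81 + 5 x 65 = 487
Total weight:
2 + 5 = 7
Weighted average:
487 / 7 = 69.5714... ≈ 69.57

69.57


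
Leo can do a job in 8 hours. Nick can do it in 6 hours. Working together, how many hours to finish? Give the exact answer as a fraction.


Leo's rate: 1/8 of the job per hour
Nick's rate: 1/6 of the job per hour
Combined rate: 1/8 + 1/6 = 7/24 per hour
Time = 1 / (7/24) = 24/7 hours (≈ 3.43 hours)

24/7 hours


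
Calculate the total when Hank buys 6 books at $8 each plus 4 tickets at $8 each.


Cost of books:
6 x $8 = $48
Cost of tickets:
4 x $8 = $32
Add both:
$48 + $32 = $80

$80


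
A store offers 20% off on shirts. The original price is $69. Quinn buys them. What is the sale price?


Calculate the discount amount:
20% of $69 = $13.80
Subtract from original:
$69 - $13.80 = $55.20

$55.20


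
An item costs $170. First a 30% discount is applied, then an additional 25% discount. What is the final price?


First discount:
30% of $170 = $51
Price after first discount:
$170 - $51 = $119
Second discount:
25% of $119 = $29.75
Final price:
$119 - $29.75 = $89.25

$89.25


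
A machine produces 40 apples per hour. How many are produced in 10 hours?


Production rate: 40 apples per hour
Time: 10 hours
Total: 40 x 10 = 400 apples

400 apples


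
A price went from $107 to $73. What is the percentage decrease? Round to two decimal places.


Find the absolute change:
|73 - 107| = 34
Divide by original and multiply by 100:
34 / 107 x 100 = 31.7757...% ≈ 31.78%

31.78%


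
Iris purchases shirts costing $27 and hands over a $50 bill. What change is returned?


Start with the amount paid:
$50
Subtract the price:
$50 - $27 = $23

$23


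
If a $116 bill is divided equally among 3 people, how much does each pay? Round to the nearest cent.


Total bill: $116
Number of people: 3
Each pays: $116 / 3 = $38.6666... ≈ $38.67

$38.67


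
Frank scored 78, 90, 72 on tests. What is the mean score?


Add the scores:
78 + 90 + 72 = 240
Divide by the number of tests:
240 / 3 = 80

80


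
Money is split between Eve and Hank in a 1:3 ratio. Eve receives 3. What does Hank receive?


Find the multiplier:
3 / 1 = 3
Apply to Hank's share:
3 x 3 = 9

9


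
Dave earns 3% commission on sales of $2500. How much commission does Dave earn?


Convert rate to decimal:
3% = 0.03
Multiply by sales:
$2500 x 0.03 = $75

$75


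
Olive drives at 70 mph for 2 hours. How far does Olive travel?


Use the formula: distance = speed x time
Speed = 70 mph, Time = 2 hours
70 x 2 = 140 miles

140 miles


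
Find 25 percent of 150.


Convert percentage to decimal:
25% = 0.25
Multiply:
150 x 0.25 = 37.5

37.5


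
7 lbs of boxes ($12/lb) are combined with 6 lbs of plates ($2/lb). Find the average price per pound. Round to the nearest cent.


Cost of boxes:
7 x $12 = $84
Cost of plates:
6 x $2 = $12
Total cost: $84 + $12 = $96
Total weight: 13 lbs
Average: $96 / 13 = $7.3846... ≈ $7.38/lb

$7.38/lb


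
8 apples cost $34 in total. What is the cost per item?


Total cost: $34
Number of items: 8
Unit price: $34 / 8 = $4.25

$4.25


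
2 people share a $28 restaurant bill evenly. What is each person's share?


Total bill: $28
Number of people: 2
Each pays: $28 / 2 = $14

$14


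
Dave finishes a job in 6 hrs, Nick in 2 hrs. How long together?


Dave's rate: 1/6 of the job per hour
Nick's rate: 1/2 of the job per hour
Combined rate: 1/6 + 1/2 = 2/3 per hour
Time = 1 / (2/3) = 3/2 = 1.5 hours

1.5 hours


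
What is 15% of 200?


Convert percentage to decimal:
15% = 0.15
Multiply:
200 x 0.15 = 30

30


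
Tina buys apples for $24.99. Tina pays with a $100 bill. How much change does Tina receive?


Start with the amount paid:
$100
Subtract the price:
$100 - $24.99 = $75.01

$75.01


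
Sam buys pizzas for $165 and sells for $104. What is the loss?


Selling price = $104
Cost price = $165
Loss = cost price - selling price:
Loss = $165 - $104 = $61

$61


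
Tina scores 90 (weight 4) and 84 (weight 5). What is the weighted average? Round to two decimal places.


Weighted sum:
4 x 90 + 5 x 84 = 780
Total weight:
4 + 5 = 9
Weighted average:
780 / 9 = 86.6666... ≈ 86.67

86.67


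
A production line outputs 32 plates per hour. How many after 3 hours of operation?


Production rate: 32 plates per hour
Time: 3 hours
Total: 32 x 3 = 96 plates

96 plates


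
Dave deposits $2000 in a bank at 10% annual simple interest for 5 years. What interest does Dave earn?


Use the formula I = P x R x T / 100
P x R x T = 2000 x 10 x 5 = 100000
I = 100000 / 100 = $1000

$1000


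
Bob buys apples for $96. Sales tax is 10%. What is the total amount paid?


Calculate the tax:
10% of $96 = $9.60
Add tax to price:
$96 + $9.60 = $105.60

$105.60


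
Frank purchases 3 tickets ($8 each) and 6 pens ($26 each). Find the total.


Cost of tickets:
3 x $8 = $24
Cost of pens:
6 x $26 = $156
Add both:
$24 + $156 = $180

$180


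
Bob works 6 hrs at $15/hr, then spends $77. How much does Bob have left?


Calculate earnings:
6 x $15 = $90
Subtract spending:
$90 - $77 = $13

$13


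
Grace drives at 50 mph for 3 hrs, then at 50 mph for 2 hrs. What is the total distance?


Leg 1 distance:
50 x 3 = 150 miles
Leg 2 distance:
50 x 2 = 100 miles
Total distance:
150 + 100 = 250 miles

250 miles


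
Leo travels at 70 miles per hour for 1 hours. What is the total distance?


Use the formula: distance = speed x time
Speed = 70 mph, Time = 1 hours
70 x 1 = 70 miles

70 miles


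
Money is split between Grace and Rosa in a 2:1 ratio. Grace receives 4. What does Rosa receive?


Find the multiplier:
4 / 2 = 2
Apply to Rosa's share:
1 x 2 = 2

2


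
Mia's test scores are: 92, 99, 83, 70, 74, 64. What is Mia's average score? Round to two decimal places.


Add the scores:
92 + 99 + 83 + 70 + 74 + 64 = 482
Divide by the number of tests:
482 / 6 = 80.3333... ≈ 80.33

80.33


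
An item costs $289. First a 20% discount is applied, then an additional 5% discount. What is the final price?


First discount:
20% of $289 = $57.80
Price after first discount:
$289 - $57.80 = $231.20
Second discount:
5% of $231.20 = $11.56
Final price:
$231.20 - $11.56 = $219.64

$219.64


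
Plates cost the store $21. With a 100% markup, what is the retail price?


Calculate the markup amount:
100% of $21 = $21
Add to cost:
$21 + $21 = $42

$42


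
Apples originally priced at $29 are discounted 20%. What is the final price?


Calculate the discount amount:
20% of $29 = $5.80
Subtract from original:
$29 - $5.80 = $23.20

$23.20


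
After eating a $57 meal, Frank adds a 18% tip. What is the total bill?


Calculate the tip:
18% of $57 = $10.26
Add tip to meal cost:
$57 + $10.26 = $67.26

$67.26


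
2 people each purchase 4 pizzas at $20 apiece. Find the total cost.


Cost per person:
4 x $20 = $80
Group total:
2 x $80 = $160

$160


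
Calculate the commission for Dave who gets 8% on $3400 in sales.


Convert rate to decimal:
8% = 0.08
Multiply by sales:
$3400 x 0.08 = $272

$272


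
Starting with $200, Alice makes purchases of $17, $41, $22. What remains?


Add up expenses:
$17 + $41 + $22 = $80
Subtract from budget:
$200 - $80 = $120

$120


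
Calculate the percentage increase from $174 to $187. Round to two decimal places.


Find the absolute change:
|187 - 174| = 13
Divide by original and multiply by 100:
13 / 174 x 100 = 7.4712...% ≈ 7.47%

7.47%


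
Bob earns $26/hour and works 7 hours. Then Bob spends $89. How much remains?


Calculate earnings:
7 x $26 = $182
Subtract spending:
$182 - $89 = $93

$93


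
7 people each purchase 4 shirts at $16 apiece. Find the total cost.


Cost per person:
4 x $16 = $64
Group total:
7 x $64 = $448

$448


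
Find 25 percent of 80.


Convert percentage to decimal:
25% = 0.25
Multiply:
80 x 0.25 = 20

20


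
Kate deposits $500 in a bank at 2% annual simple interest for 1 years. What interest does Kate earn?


Use the formula I = P x R x T / 100
P x R x T = 500 x 2 x 1 = 1000
I = 1000 / 100 = $10

$10


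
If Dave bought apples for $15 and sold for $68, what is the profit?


Selling price = $68
Cost price = $15
Profit = selling price - cost price:
Profit = $68 - $15 = $53

$53


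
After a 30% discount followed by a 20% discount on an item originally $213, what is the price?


First discount:
30% of $213 = $63.90
Price after first discount:
$213 - $63.90 = $149.10
Second discount:
20% of $149.10 = $29.82
Final price:
$149.10 - $29.82 = $119.28

$119.28


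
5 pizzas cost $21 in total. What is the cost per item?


Total cost: $21
Number of items: 5
Unit price: $21 / 5 = $4.20

$4.20


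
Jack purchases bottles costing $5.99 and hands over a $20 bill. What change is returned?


Start with the amount paid:
$20
Subtract the price:
$20 - $5.99 = $14.01

$14.01


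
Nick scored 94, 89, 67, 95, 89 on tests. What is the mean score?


Add the scores:
94 + 89 + 67 + 95 + 89 = 434
Divide by the number of tests:
434 / 5 = 86.8

86.8


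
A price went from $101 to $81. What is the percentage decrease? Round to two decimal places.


Find the absolute change:
|81 - 101| = 20
Divide by original and multiply by 100:
20 / 101 x 100 = 19.8019...% ≈ 19.8%

19.8%


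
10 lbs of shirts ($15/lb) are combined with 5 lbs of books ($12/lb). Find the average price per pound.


Cost of shirts:
10 x $15 = $150
Cost of books:
5 x $12 = $60
Total cost: $150 + $60 = $210
Total weight: 15 lbs
Average: $210 / 15 = $14/lb

$14/lb


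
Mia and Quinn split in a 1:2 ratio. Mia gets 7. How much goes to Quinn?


Find the multiplier:
7 / 1 = 7
Apply to Quinn's share:
2 x 7 = 14

14


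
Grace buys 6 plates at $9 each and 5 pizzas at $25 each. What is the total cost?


Cost of plates:
6 x $9 = $54
Cost of pizzas:
5 x $25 = $125
Add both:
$54 + $125 = $179

$179


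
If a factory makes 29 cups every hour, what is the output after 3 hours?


Production rate: 29 cups per hour
Time: 3 hours
Total: 29 x 3 = 87 cups

87 cups


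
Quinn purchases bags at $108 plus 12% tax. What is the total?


Calculate the tax:
12% of $108 = $12.96
Add tax to price:
$108 + $12.96 = $120.96

$120.96
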